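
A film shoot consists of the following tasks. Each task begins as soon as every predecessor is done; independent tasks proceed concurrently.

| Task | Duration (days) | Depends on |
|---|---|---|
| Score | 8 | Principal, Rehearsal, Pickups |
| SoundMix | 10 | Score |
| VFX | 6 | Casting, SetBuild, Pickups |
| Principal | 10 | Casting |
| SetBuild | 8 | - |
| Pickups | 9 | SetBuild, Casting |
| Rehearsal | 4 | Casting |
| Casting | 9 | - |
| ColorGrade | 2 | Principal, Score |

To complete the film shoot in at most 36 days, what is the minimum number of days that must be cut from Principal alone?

1

Current finish: 37 days; target: 36.
Principal is on every critical path, so each day cut from Principal cuts the finish by one (this holds down to a finish of 36).
Need 37 − 36 = 1 day off Principal → Principal becomes 9 days, finish becomes 36.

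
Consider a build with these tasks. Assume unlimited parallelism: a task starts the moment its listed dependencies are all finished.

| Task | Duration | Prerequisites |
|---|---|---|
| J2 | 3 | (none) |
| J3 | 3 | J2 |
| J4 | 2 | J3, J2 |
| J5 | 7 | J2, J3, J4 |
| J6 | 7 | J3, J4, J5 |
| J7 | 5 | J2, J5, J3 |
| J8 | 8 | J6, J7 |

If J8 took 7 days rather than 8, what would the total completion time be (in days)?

29

Critical path before the change: J2→J3→J4→J5→J6→J8 = 3+3+2+7+7+8 = 30 giving 30 days.
Since J8 is critical, the -1 change carries straight to that chain (now 29 days).
That remains the longest chain; total 29 days.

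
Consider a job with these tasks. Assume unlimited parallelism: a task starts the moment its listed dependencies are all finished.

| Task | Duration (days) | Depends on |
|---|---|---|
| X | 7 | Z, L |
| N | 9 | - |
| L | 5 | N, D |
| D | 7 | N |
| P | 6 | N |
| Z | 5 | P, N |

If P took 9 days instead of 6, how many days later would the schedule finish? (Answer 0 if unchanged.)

Critical path before the change: N→D→L→X = 9+7+5+7 = 28 giving 28 days.
P has 1 day of float (longest path through it is 27).
New critical path: N→P→Z→X = 9+9+5+7 = 30 ⇒ 30 days.
Change in finish: 30 − 28 = +2 days.

2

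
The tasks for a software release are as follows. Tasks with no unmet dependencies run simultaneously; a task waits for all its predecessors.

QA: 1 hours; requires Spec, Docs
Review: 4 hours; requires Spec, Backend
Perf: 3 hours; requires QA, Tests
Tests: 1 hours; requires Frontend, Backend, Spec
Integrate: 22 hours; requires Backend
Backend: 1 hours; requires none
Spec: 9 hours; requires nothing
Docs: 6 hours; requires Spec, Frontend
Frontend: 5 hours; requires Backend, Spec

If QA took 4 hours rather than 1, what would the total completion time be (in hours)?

Critical path before the change: Spec→Frontend→Docs→QA→Perf = 9+5+6+1+3 = 24 giving 24 hours.
Since QA is critical, the +3 change carries straight to that chain (now 27 hours).
The critical path is still Spec→Frontend→Docs→QA→Perf; finish is now 27 hours.

27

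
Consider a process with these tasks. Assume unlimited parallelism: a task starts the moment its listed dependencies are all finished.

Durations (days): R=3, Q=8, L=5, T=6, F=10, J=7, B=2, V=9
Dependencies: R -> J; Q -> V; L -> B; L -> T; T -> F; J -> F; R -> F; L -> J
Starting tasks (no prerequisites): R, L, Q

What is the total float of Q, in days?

L→J→F = 5+7+10 = 22 sets the makespan at 22 days.
Longest path through Q: 17 days (earliest finish 8, latest finish 13).
Float = 22 − 17 = 5.

5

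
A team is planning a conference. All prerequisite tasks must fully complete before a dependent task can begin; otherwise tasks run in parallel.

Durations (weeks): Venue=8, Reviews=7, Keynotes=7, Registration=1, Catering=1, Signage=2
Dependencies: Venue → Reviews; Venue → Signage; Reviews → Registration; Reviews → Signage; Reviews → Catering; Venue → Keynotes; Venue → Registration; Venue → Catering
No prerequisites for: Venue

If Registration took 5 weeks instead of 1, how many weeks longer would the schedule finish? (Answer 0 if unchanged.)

As given, the longest chain is Venue→Reviews→Signage = 8+7+2 = 17, so the finish is 17 weeks.
Registration has 1 week of float (longest path through it is 16).
New critical path: Venue→Reviews→Registration = 8+7+5 = 20 ⇒ 20 weeks.
Change in finish: 20 − 17 = +3 weeks.

3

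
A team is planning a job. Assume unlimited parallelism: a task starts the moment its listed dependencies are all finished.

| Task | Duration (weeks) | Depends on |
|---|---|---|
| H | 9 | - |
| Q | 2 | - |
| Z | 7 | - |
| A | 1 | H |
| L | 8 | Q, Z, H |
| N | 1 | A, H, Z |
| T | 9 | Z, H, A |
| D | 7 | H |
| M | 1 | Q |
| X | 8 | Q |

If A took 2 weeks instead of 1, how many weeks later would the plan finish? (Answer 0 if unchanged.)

1

Actual critical path: H→A→T = 9+1+9 = 19 ⇒ 19 weeks.
A lies on that path, so at 2 weeks the path becomes 20 weeks.
That remains the longest chain; total 20 weeks.
Change in finish: 20 − 19 = +1 weeks.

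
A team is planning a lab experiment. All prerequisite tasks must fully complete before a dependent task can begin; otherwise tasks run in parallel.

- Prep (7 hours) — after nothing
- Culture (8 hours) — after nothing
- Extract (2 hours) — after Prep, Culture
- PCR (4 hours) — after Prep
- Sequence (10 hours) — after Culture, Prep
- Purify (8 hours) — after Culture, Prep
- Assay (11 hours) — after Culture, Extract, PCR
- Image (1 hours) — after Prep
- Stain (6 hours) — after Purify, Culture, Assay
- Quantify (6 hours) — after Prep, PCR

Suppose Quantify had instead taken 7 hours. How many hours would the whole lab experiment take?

The binding path is Prep→PCR→Assay→Stain = 7+4+11+6 = 28; finish at 28 hours.
The longest path through Quantify is only 17 hours, so Quantify has float 11.
That remains the longest chain; total 28 hours.

28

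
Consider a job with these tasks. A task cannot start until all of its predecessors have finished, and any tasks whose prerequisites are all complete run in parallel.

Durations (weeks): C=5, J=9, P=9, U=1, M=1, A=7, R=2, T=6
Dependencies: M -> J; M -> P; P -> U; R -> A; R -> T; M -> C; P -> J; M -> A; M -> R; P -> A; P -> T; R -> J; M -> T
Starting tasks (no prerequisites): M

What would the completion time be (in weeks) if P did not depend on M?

18

Before: longest chain M→P→J = 1+9+9 = 19, finish 19.
Without M→P, P's earliest start moves from 1 to 0.
After: P→J = 9+9 = 18 → 18 weeks.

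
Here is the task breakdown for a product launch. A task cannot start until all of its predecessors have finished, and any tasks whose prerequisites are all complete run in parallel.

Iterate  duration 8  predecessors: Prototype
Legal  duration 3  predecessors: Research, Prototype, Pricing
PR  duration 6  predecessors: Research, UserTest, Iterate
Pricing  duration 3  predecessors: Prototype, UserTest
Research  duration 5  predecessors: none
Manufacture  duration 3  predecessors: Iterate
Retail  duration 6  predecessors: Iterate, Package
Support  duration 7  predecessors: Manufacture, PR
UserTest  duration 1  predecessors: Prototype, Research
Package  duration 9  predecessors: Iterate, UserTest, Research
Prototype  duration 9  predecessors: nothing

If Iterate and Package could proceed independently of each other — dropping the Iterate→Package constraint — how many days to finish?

30

Original critical path: Prototype→Iterate→Package→Retail = 9+8+9+6 = 32 ⇒ 32 days.
Without Iterate→Package, Package's earliest start moves from 17 to 10.
The longest chain is now Prototype→Iterate→PR→Support = 9+8+6+7 = 30, so the project takes 30 days.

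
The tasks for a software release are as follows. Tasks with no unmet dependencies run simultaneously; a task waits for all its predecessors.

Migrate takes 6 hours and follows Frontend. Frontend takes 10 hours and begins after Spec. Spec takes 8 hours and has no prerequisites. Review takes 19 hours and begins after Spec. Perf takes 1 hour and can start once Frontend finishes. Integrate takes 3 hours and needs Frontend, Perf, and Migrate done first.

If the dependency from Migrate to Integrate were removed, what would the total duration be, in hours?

Original critical path: Spec→Frontend→Migrate→Integrate = 8+10+6+3 = 27 ⇒ 27 hours.
Without Migrate→Integrate, Integrate's earliest start moves from 24 to 19.
The longest chain is now Spec→Review = 8+19 = 27, so the job takes 27 hours.

27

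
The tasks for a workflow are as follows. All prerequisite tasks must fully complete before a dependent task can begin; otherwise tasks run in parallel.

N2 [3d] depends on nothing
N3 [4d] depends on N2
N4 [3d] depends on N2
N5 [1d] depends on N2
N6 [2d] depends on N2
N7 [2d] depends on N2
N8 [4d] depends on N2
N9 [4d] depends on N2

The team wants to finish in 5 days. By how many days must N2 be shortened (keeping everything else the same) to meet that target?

Current finish: 7 days; target: 5.
N2 is on every critical path, so each day cut from N2 cuts the finish by one (this holds down to a finish of 5).
Need 7 − 5 = 2 days off N2 → N2 becomes 1 day, finish becomes 5.

2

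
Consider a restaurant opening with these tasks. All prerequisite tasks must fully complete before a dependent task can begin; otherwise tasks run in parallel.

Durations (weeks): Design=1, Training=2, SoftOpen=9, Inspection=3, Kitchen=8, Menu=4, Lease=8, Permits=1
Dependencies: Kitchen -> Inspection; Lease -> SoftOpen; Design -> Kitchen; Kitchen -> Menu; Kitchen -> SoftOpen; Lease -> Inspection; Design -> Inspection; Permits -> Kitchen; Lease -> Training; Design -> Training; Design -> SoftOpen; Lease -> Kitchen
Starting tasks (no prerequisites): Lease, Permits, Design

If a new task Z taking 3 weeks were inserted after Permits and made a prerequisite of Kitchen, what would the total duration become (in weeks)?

25

Originally the project takes 25 weeks.
With Z inserted, Kitchen now waits for max(Lease, Permits, Design, Z).
New critical path: Lease→Kitchen→SoftOpen = 8+8+9 = 25 ⇒ 25 weeks.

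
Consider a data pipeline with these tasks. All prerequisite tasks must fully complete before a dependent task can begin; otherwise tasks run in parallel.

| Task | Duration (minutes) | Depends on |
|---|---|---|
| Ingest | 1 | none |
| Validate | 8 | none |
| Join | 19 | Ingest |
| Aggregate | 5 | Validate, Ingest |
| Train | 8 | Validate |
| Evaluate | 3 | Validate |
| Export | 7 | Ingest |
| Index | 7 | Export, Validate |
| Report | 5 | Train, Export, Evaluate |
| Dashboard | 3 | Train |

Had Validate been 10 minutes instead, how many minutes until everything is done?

23

The binding path is Validate→Train→Report = 8+8+5 = 21; finish at 21 minutes.
Validate lies on that path, so at 10 minutes the path becomes 23 minutes.
That remains the longest chain; total 23 minutes.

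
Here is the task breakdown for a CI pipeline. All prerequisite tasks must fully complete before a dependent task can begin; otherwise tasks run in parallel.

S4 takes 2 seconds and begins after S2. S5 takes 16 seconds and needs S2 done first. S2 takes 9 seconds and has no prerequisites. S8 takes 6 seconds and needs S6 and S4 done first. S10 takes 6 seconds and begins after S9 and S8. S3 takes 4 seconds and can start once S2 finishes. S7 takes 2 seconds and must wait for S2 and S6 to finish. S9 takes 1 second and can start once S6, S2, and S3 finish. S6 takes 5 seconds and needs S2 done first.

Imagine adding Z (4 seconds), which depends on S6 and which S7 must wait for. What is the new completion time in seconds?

Originally the plan takes 26 seconds.
With Z inserted, S7 now waits for max(S2, S6, Z).
New critical path: S2→S6→S8→S10 = 9+5+6+6 = 26 ⇒ 26 seconds.

26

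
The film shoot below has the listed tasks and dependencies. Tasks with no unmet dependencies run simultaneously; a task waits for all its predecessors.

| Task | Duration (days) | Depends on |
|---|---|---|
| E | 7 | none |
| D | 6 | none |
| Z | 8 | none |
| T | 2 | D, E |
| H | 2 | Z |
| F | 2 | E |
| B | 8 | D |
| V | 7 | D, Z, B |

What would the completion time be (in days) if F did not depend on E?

21

With the dependency in place, D→B→V = 6+8+7 = 21 sets the finish at 21 days.
Without E→F, F's earliest start moves from 7 to 0.
After: D→B→V = 6+8+7 = 21 → 21 days.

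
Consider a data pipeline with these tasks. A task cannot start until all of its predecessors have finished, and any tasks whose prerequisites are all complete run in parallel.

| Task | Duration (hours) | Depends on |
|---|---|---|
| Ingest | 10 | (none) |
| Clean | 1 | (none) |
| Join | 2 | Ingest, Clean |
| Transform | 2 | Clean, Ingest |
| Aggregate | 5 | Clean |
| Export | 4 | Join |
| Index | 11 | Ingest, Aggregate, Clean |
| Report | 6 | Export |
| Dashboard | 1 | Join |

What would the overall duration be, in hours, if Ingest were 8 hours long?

20

Actual critical path: Ingest→Join→Export→Report = 10+2+4+6 = 22 ⇒ 22 hours.
Since Ingest is critical, the -2 change carries straight to that chain (now 20 hours).
No other chain overtakes it, so the finish is 20 hours.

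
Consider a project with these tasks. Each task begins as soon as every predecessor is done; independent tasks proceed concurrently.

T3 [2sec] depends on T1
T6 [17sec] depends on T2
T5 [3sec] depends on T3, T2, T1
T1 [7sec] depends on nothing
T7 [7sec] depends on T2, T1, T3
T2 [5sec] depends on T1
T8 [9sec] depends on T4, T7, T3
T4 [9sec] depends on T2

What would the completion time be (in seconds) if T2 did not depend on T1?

25

Before: longest chain T1→T2→T4→T8 = 7+5+9+9 = 30, finish 30.
Without T1→T2, T2's earliest start moves from 7 to 0.
After: T1→T3→T7→T8 = 7+2+7+9 = 25 → 25 seconds.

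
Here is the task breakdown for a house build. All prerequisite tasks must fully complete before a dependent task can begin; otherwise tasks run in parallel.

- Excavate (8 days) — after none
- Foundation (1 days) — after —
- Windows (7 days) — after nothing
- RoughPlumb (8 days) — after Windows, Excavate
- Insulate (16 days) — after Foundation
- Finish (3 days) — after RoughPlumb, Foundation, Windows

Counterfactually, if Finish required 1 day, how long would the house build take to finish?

Critical path before the change: Excavate→RoughPlumb→Finish = 8+8+3 = 19 giving 19 days.
Finish is on the critical path; changing it to 1 makes that path 17 days.
That remains the longest chain; total 17 days.

17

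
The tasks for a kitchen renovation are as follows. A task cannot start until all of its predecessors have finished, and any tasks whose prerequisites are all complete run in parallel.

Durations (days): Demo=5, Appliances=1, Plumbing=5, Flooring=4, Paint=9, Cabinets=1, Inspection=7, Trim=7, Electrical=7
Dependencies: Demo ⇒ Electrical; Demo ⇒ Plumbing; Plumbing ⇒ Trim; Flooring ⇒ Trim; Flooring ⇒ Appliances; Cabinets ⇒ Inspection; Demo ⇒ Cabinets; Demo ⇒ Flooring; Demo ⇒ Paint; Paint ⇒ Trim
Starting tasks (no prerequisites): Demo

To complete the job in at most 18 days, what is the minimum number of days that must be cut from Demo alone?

Current finish: 21 days; target: 18.
Demo is on every critical path, so each day cut from Demo cuts the finish by one (this holds down to a finish of 17).
Need 21 − 18 = 3 days off Demo → Demo becomes 2 days, finish becomes 18.

3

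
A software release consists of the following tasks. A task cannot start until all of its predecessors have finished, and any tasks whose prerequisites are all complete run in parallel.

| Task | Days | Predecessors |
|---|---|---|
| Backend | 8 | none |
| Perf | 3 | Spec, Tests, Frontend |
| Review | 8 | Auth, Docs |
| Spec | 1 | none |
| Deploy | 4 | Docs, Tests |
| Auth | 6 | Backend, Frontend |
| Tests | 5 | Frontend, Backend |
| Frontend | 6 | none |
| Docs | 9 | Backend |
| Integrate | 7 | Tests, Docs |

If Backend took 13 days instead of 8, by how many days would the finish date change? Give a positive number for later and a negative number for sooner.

5

Critical path before the change: Backend→Docs→Review = 8+9+8 = 25 giving 25 days.
Backend is on the critical path; changing it to 13 makes that path 30 days.
The critical path is still Backend→Docs→Review; finish is now 30 days.
Change in finish: 30 − 25 = +5 days.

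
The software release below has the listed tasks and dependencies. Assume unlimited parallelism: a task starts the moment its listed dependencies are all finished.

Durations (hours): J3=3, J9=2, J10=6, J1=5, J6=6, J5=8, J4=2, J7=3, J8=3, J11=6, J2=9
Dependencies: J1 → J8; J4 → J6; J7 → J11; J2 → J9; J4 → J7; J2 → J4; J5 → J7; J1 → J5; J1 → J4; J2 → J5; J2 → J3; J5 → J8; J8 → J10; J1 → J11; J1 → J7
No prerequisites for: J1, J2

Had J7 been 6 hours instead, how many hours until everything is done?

29

As given, the longest chain is J2→J5→J7→J11 = 9+8+3+6 = 26, so the finish is 26 hours.
J7 lies on that path, so at 6 hours the path becomes 29 hours.
No other chain overtakes it, so the finish is 29 hours.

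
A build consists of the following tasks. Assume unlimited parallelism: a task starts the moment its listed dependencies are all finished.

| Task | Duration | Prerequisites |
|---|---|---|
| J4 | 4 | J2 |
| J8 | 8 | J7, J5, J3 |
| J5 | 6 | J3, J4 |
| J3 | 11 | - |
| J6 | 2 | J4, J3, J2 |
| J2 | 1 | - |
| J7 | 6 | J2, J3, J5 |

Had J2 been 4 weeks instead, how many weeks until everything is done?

31

Actual critical path: J3→J5→J7→J8 = 11+6+6+8 = 31 ⇒ 31 weeks.
J2 is off the critical path — its longest chain is 25 weeks, giving 6 of slack.
No other chain overtakes it, so the finish is 31 weeks.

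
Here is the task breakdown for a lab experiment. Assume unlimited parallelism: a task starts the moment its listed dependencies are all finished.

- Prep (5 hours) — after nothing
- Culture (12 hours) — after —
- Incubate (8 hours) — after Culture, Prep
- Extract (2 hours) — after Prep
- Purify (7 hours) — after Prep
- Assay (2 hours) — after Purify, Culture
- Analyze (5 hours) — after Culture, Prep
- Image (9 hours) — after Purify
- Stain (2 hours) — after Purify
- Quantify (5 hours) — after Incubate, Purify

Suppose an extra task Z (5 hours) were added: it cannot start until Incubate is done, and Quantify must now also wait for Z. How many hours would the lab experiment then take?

30

Originally the lab experiment takes 25 hours.
With Z inserted, Quantify now waits for max(Incubate, Purify, Z).
New critical path: Culture→Incubate→Z→Quantify = 12+8+5+5 = 30 ⇒ 30 hours.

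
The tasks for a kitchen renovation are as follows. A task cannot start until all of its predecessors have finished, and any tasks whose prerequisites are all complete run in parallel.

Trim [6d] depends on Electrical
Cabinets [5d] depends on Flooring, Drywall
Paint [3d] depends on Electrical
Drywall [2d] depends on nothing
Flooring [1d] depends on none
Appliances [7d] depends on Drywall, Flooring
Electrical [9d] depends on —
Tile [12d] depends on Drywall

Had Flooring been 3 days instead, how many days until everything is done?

15

Critical path before the change: Electrical→Trim = 9+6 = 15 giving 15 days.
Flooring is off the critical path — its longest chain is 8 days, giving 7 of slack.
The critical path is still Electrical→Trim; finish is now 15 days.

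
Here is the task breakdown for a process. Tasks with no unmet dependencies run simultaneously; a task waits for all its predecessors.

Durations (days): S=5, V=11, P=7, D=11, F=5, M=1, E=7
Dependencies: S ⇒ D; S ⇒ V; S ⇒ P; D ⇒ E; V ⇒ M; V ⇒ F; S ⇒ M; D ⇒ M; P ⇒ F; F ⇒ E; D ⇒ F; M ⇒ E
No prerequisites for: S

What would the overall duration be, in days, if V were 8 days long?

28

The binding path is S→V→F→E = 5+11+5+7 = 28; finish at 28 days.
V lies on that path, so at 8 days the path becomes 25 days.
The binding chain switches to S→D→F→E = 5+11+5+7 = 28; finish 28 days.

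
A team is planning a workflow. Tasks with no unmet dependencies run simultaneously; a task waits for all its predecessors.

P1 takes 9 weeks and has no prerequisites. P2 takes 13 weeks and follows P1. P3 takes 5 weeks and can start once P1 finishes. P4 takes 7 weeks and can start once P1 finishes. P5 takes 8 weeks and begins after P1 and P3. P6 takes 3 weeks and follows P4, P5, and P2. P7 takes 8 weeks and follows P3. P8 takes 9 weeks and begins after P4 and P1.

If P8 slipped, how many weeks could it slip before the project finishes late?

0

Critical path: P1→P2→P6 = 9+13+3 = 25, so the finish is 25 weeks.
P8 finishes as early as 25 and must finish by 25.
Slack of P8 = 16 − 16 = 0 weeks.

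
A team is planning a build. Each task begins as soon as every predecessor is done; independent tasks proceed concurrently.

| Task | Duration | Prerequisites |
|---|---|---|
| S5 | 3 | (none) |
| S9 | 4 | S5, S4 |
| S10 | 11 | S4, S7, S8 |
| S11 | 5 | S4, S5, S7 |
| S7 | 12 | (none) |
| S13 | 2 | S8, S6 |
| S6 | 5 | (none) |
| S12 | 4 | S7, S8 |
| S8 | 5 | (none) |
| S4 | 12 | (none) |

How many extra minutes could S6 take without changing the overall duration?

16

The longest chain is S4→S10 = 12+11 = 23; overall finish 23 minutes.
The longest chain containing S6 totals 7 minutes.
Float = 23 − 7 = 16.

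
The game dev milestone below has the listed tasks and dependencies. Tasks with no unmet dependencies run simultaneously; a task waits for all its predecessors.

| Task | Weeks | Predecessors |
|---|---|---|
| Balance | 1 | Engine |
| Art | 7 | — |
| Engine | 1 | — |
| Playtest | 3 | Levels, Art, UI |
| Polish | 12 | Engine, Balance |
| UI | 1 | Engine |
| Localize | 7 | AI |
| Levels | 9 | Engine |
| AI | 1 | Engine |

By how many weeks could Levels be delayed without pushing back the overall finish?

1

Engine→Balance→Polish = 1+1+12 = 14 sets the makespan at 14 weeks.
Longest path through Levels: 13 weeks (earliest finish 10, latest finish 11).
Slack of Levels = 2 − 1 = 1 week.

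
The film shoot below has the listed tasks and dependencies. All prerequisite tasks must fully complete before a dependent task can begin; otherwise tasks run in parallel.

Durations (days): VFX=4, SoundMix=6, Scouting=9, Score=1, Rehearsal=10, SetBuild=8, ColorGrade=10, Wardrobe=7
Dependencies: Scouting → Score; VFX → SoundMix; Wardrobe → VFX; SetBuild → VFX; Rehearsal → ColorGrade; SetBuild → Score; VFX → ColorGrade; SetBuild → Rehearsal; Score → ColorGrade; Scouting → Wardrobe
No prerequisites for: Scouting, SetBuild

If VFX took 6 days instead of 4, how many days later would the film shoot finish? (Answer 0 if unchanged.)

2

As given, the longest chain is Scouting→Wardrobe→VFX→ColorGrade = 9+7+4+10 = 30, so the finish is 30 days.
VFX lies on that path, so at 6 days the path becomes 32 days.
No other chain overtakes it, so the finish is 32 days.
Change in finish: 32 − 30 = +2 days.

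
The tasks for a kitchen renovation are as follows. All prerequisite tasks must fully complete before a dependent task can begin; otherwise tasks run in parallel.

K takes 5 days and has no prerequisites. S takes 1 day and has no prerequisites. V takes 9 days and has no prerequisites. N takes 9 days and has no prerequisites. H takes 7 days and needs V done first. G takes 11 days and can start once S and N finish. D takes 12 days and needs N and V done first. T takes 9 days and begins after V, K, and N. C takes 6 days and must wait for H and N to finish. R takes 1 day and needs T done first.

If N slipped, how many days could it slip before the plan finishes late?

1

V→H→C = 9+7+6 = 22 sets the makespan at 22 days.
The longest chain containing N totals 21 days.
So N can slip 10 − 9 = 1 day.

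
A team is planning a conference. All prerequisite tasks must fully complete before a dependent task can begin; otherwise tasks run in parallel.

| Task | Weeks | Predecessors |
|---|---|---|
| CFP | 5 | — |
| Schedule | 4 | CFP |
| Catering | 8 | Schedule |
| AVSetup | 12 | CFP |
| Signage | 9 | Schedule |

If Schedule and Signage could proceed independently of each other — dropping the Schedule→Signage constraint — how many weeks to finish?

17

Original critical path: CFP→Schedule→Signage = 5+4+9 = 18 ⇒ 18 weeks.
Without Schedule→Signage, Signage's earliest start moves from 9 to 0.
New critical path: CFP→Schedule→Catering = 5+4+8 = 17 ⇒ 17 weeks.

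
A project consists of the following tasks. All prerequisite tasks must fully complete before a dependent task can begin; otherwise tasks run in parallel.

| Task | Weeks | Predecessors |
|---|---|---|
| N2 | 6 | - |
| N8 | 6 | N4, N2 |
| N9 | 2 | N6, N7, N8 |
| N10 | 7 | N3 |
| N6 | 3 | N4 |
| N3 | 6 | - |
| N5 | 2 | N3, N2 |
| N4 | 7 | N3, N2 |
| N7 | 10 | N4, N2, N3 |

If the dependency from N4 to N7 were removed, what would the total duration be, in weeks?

21

Before: longest chain N2→N4→N7→N9 = 6+7+10+2 = 25, finish 25.
Without N4→N7, N7's earliest start moves from 13 to 6.
After: N2→N4→N8→N9 = 6+7+6+2 = 21 → 21 weeks.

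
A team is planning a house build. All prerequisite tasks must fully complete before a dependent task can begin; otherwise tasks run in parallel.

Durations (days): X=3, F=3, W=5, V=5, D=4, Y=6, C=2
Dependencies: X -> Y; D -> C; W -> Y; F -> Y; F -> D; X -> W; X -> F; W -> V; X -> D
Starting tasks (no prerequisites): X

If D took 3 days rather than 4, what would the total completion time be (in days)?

14

Baseline: X→W→Y = 3+5+6 = 14 → 14 days.
D is off the critical path — its longest chain is 12 days, giving 2 of slack.
The critical path is still X→W→Y; finish is now 14 days.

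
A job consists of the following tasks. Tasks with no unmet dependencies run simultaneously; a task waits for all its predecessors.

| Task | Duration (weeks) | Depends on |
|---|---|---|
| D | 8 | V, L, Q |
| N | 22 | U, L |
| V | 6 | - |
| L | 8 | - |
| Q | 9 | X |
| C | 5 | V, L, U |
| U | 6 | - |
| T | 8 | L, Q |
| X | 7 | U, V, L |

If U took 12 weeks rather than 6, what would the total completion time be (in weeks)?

As given, the longest chain is L→X→Q→D = 8+7+9+8 = 32, so the finish is 32 weeks.
U has 2 weeks of float (longest path through it is 30).
New critical path: U→X→Q→D = 12+7+9+8 = 36 ⇒ 36 weeks.

36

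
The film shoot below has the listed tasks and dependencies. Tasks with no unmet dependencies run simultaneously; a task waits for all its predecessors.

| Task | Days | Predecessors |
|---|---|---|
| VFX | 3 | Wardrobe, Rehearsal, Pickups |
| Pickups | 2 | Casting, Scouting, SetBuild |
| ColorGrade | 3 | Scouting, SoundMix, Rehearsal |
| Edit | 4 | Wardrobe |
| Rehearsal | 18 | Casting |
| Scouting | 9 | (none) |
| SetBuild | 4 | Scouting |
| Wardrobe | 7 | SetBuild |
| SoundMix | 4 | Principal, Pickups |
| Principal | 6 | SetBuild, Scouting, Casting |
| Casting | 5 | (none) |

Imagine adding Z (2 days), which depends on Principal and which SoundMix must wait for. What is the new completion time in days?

28

Originally the project takes 26 days.
With Z inserted, SoundMix now waits for max(Principal, Pickups, Z).
New critical path: Scouting→SetBuild→Principal→Z→SoundMix→ColorGrade = 9+4+6+2+4+3 = 28 ⇒ 28 days.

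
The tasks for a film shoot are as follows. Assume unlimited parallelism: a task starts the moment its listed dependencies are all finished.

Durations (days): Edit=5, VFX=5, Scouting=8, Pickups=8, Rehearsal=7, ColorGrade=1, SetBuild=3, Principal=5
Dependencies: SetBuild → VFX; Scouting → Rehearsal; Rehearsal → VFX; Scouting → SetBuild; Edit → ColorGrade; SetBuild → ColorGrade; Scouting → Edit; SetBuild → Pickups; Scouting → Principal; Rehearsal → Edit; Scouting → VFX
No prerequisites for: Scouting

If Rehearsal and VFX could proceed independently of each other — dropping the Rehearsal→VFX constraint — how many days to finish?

21

Before: longest chain Scouting→Rehearsal→Edit→ColorGrade = 8+7+5+1 = 21, finish 21.
Without Rehearsal→VFX, VFX's earliest start moves from 15 to 11.
The longest chain is now Scouting→Rehearsal→Edit→ColorGrade = 8+7+5+1 = 21, so the project takes 21 days.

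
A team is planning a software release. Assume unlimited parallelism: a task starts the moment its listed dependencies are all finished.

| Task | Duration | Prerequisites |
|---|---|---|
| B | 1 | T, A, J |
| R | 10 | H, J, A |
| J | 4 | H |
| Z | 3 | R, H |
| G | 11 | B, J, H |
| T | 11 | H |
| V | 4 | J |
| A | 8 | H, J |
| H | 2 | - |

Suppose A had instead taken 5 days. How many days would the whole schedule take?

Actual critical path: H→J→A→R→Z = 2+4+8+10+3 = 27 ⇒ 27 days.
A is on the critical path; changing it to 5 makes that path 24 days.
The binding chain switches to H→T→B→G = 2+11+1+11 = 25; finish 25 days.

25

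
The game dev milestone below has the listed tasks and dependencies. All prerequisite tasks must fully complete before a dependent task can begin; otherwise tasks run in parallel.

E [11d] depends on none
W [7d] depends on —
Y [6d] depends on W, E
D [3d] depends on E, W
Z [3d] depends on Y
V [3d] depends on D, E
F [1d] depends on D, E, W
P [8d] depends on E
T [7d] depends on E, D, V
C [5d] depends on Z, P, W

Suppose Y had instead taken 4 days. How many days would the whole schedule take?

Baseline: E→Y→Z→C = 11+6+3+5 = 25 → 25 days.
Since Y is critical, the -2 change carries straight to that chain (now 23 days).
The binding chain switches to E→D→V→T = 11+3+3+7 = 24; finish 24 days.

24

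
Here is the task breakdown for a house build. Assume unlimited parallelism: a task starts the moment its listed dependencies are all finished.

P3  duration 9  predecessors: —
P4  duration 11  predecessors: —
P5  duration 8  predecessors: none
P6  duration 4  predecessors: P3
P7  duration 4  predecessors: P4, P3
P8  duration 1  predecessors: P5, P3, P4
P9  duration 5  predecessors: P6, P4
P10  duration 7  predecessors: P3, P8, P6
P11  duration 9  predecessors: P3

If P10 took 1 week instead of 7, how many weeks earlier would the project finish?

As given, the longest chain is P3→P6→P10 = 9+4+7 = 20, so the finish is 20 weeks.
P10 is on the critical path; changing it to 1 makes that path 14 weeks.
New critical path: P3→P6→P9 = 9+4+5 = 18 ⇒ 18 weeks.
Change in finish: 18 − 20 = -2 weeks.

2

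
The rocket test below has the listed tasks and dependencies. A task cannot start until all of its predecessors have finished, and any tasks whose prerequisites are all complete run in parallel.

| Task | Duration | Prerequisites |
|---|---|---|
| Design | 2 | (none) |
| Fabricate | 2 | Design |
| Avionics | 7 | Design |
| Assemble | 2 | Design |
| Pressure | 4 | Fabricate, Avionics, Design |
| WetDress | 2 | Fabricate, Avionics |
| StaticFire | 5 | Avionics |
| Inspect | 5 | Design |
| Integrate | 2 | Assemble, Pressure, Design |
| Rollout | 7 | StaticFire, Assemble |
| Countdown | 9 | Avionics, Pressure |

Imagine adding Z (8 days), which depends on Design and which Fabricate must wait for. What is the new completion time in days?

Originally the job takes 22 days.
With Z inserted, Fabricate now waits for max(Design, Z).
New critical path: Design→Z→Fabricate→Pressure→Countdown = 2+8+2+4+9 = 25 ⇒ 25 days.

25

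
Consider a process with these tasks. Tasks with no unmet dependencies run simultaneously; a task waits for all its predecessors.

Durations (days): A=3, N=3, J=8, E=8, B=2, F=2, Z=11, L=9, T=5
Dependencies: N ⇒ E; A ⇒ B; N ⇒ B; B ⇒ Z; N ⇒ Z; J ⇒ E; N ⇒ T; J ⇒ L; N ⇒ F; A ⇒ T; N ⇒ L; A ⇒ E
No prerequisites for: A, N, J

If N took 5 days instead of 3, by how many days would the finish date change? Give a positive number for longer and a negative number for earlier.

1

Critical path before the change: J→L = 8+9 = 17 giving 17 days.
N is off the critical path — its longest chain is 16 days, giving 1 of slack.
The binding chain switches to N→B→Z = 5+2+11 = 18; finish 18 days.
Change in finish: 18 − 17 = +1 days.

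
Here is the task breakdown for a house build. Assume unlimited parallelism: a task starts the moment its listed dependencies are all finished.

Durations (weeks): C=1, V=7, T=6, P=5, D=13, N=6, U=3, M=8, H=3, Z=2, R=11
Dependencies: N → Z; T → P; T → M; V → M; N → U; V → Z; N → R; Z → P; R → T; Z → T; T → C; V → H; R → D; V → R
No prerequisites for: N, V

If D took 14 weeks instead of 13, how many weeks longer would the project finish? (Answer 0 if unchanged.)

Actual critical path: V→R→T→M = 7+11+6+8 = 32 ⇒ 32 weeks.
D has 1 week of float (longest path through it is 31).
The binding chain switches to V→R→D = 7+11+14 = 32; finish 32 weeks.
Change in finish: 32 − 32 = +0 weeks.

0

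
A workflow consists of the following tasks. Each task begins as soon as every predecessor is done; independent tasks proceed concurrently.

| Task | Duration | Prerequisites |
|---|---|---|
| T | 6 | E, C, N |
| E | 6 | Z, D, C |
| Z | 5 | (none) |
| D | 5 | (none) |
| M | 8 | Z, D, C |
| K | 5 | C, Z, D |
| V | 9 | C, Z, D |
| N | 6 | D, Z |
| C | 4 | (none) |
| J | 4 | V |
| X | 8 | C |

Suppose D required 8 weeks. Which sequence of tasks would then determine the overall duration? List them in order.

D, V, J

As given, the longest chain is D→V→J = 5+9+4 = 18, so the finish is 18 weeks.
Since D is critical, the +3 change carries straight to that chain (now 21 weeks).
That remains the longest chain; total 21 weeks.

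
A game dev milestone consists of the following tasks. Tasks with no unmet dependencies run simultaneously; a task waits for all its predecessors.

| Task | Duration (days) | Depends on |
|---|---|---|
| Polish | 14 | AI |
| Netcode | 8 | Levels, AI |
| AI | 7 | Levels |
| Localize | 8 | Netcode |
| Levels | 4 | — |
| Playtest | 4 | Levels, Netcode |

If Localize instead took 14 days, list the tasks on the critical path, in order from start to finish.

Levels, AI, Netcode, Localize

Critical path before the change: Levels→AI→Netcode→Localize = 4+7+8+8 = 27 giving 27 days.
Since Localize is critical, the +6 change carries straight to that chain (now 33 days).
No other chain overtakes it, so the finish is 33 days.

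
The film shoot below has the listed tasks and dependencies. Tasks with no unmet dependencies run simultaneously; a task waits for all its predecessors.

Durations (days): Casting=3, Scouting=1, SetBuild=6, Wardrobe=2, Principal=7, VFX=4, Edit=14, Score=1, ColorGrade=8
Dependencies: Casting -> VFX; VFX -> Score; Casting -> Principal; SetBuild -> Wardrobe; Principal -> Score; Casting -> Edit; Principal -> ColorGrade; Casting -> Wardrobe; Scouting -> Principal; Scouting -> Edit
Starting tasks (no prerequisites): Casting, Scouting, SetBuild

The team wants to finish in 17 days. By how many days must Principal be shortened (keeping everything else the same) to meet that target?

Current finish: 18 days; target: 17.
Principal is on every critical path, so each day cut from Principal cuts the finish by one (this holds down to a finish of 17).
Need 18 − 17 = 1 day off Principal → Principal becomes 6 days, finish becomes 17.

1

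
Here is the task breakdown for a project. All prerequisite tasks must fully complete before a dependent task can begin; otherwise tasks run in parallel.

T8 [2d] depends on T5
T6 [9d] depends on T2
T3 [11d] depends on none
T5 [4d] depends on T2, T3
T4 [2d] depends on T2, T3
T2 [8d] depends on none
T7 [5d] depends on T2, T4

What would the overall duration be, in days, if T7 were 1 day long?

17

Baseline: T3→T4→T7 = 11+2+5 = 18 → 18 days.
T7 is on the critical path; changing it to 1 makes that path 14 days.
The binding chain switches to T2→T6 = 8+9 = 17; finish 17 days.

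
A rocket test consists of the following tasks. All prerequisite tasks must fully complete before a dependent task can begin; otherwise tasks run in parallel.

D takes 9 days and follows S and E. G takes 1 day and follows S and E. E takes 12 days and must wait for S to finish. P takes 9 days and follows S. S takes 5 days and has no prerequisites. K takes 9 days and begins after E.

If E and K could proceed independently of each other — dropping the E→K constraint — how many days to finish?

26

With the dependency in place, S→E→K = 5+12+9 = 26 sets the finish at 26 days.
Without E→K, K's earliest start moves from 17 to 0.
After: S→E→D = 5+12+9 = 26 → 26 days.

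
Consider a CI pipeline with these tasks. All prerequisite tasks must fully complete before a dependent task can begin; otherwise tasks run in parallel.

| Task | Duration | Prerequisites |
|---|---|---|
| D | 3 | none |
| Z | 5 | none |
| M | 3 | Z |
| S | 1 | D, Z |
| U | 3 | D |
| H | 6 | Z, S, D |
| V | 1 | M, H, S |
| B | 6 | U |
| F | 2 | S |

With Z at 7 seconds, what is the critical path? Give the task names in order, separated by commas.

Z, S, H, V

The binding path is Z→S→H→V = 5+1+6+1 = 13; finish at 13 seconds.
Since Z is critical, the +2 change carries straight to that chain (now 15 seconds).
That remains the longest chain; total 15 seconds.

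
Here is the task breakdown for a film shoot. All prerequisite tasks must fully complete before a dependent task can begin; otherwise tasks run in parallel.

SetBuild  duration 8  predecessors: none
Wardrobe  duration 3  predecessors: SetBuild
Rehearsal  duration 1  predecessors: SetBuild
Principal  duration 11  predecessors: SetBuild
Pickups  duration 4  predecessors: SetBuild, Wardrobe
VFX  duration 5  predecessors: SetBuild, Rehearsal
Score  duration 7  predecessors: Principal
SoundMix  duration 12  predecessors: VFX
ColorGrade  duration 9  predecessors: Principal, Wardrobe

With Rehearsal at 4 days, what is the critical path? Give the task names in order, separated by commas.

SetBuild, Rehearsal, VFX, SoundMix

Actual critical path: SetBuild→Principal→ColorGrade = 8+11+9 = 28 ⇒ 28 days.
The longest path through Rehearsal is only 26 days, so Rehearsal has float 2.
New critical path: SetBuild→Rehearsal→VFX→SoundMix = 8+4+5+12 = 29 ⇒ 29 days.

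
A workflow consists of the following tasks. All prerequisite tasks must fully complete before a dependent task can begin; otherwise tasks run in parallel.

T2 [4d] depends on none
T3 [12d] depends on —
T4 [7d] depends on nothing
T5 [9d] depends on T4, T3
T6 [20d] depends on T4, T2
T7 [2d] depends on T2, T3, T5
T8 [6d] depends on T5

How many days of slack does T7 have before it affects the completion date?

The longest chain is T3→T5→T8 = 12+9+6 = 27; overall finish 27 days.
T7 finishes as early as 23 and must finish by 27.
Float = 27 − 23 = 4.

4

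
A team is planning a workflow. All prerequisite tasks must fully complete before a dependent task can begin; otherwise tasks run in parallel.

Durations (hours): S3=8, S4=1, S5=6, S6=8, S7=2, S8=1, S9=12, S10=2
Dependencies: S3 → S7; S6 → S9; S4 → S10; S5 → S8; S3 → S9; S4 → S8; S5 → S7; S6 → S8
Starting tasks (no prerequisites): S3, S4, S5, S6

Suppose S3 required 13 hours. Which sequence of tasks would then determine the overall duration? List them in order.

S3, S9

Actual critical path: S3→S9 = 8+12 = 20 ⇒ 20 hours.
Since S3 is critical, the +5 change carries straight to that chain (now 25 hours).
The critical path is still S3→S9; finish is now 25 hours.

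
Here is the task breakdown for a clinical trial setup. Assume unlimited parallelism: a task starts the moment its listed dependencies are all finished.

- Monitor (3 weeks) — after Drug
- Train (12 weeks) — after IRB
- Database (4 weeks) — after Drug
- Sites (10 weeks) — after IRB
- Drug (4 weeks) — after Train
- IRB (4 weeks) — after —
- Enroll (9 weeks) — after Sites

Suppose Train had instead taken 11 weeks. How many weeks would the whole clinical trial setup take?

23

Critical path before the change: IRB→Train→Drug→Database = 4+12+4+4 = 24 giving 24 weeks.
Train is on the critical path; changing it to 11 makes that path 23 weeks.
Now IRB→Sites→Enroll = 4+10+9 = 23 is longest, so the finish becomes 23 weeks.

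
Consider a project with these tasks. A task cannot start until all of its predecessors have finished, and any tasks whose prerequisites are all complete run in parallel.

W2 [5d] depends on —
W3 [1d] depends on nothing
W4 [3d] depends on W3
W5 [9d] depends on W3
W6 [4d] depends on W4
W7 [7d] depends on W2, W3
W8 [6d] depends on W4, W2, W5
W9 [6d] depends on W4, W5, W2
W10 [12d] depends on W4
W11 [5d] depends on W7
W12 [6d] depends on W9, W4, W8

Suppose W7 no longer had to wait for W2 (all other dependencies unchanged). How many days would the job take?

Original critical path: W3→W5→W8→W12 = 1+9+6+6 = 22 ⇒ 22 days.
Without W2→W7, W7's earliest start moves from 5 to 1.
New critical path: W3→W5→W8→W12 = 1+9+6+6 = 22 ⇒ 22 days.

22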